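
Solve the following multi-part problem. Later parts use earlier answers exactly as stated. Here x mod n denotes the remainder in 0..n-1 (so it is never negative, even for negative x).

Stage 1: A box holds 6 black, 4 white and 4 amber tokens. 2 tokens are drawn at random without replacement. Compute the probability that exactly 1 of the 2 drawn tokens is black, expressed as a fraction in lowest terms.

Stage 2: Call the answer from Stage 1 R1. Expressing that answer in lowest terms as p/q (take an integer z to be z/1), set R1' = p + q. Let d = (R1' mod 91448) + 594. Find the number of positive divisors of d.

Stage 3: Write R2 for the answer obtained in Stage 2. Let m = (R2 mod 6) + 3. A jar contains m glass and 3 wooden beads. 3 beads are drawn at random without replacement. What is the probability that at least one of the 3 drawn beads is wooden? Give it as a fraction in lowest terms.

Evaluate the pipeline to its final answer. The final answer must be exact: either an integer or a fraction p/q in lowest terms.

Stage 1: total draws C(14,2) = 91; favorable C(6,1)*C(8,1) = 48; P = 48/91; answer 48/91
Stage 2: R1 = 48/91; threaded value p + q = 139; d = 733; 733 is prime, so its only divisors are 1 and 733; count = 2; answer 2
Stage 3: R2 = 2; m = 5; total draws C(8,3) = 56; complement C(5,3) = 10; favorable 56 - 10 = 46; P = 23/28; answer 23/28

23/28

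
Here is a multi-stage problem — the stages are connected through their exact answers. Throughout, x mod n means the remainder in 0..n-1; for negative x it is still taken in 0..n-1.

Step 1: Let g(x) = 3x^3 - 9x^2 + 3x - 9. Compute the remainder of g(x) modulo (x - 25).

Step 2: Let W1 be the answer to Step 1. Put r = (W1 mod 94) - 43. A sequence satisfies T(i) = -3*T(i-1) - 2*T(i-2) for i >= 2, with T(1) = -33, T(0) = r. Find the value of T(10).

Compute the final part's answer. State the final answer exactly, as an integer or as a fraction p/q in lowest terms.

Step 1: remainder = value at the root: 3*(25)^3 - 9*(25)^2 + 3*(25)^1 - 9 = (46875) + (-5625) + (75) + (-9) = 41316; answer 41316
Step 2: W1 = 41316; r = 7; T(2) = -3*(-33) - 2*(7) = 85; iterating: T(2)=85, T(3)=-189, T(4)=397, T(5)=-813, T(6)=1645, T(7)=-3309, T(8)=6637, T(9)=-13293, T(10)=26605; answer 26605

26605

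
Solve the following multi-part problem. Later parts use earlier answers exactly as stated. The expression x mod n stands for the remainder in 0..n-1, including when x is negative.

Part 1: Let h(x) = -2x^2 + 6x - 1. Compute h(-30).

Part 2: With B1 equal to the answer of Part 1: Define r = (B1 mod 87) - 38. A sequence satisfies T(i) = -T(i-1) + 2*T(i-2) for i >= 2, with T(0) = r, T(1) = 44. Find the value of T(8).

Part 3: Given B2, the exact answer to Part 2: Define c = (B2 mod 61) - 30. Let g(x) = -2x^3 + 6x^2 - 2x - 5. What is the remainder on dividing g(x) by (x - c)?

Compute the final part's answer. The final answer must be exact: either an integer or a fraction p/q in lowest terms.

Part 1: -2*(-30)^2 + 6*(-30)^1 - 1 = (-1800) + (-180) + (-1) = -1981; answer -1981
Part 2: B1 = -1981; r = -18; T(2) = -1*(44) + 2*(-18) = -80; iterating: T(2)=-80, T(3)=168, T(4)=-328, T(5)=664, T(6)=-1320, T(7)=2648, T(8)=-5288; answer -5288
Part 3: B2 = -5288; c = -11; remainder = value at the root: -2*(-11)^3 + 6*(-11)^2 - 2*(-11)^1 - 5 = (2662) + (726) + (22) + (-5) = 3405; answer 3405

3405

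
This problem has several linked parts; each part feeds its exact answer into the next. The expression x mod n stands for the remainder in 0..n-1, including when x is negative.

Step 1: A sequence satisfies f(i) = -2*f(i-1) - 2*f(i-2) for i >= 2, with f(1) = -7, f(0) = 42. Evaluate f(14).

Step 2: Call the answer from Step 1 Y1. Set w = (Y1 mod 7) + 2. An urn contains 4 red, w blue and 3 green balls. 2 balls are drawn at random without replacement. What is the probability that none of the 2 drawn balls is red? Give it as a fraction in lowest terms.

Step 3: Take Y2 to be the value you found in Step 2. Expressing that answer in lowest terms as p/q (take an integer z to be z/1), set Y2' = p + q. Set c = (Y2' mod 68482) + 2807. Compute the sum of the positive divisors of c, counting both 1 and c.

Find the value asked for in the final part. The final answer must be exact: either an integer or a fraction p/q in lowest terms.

5112

Step 1: f(2) = -2*(-7) - 2*(42) = -70; iterating: f(2)=-70, f(3)=154, f(4)=-168, f(5)=28, f(6)=280, f(7)=-616, f(8)=672, f(9)=-112, f(10)=-1120, f(11)=2464, f(12)=-2688, f(13)=448, f(14)=4480; answer 4480
Step 2: Y1 = 4480; w = 2; total draws C(9,2) = 36; favorable C(5,2) = 10; P = 5/18; answer 5/18
Step 3: Y2 = 5/18; threaded value p + q = 23; c = 2830; 2830 = 2 * 5 * 283; sigma = (1 + 2) * (1 + 5) * (1 + 283) = 3 * 6 * 284 = 5112; answer 5112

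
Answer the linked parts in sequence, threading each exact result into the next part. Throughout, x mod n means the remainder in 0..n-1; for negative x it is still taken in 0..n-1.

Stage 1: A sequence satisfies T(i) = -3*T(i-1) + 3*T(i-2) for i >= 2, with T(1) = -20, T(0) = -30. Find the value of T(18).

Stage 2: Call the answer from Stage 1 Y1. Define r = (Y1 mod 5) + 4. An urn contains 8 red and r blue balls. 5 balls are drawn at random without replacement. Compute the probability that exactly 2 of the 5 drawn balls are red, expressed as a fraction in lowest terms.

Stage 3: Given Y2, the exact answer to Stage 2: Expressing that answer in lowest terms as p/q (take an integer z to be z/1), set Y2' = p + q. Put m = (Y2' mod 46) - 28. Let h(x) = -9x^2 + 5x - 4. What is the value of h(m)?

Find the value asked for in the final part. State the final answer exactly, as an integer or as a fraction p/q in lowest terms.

Stage 1: T(2) = -3*(-20) + 3*(-30) = -30; iterating: T(2)=-30, T(3)=30, T(4)=-180, T(5)=630, T(6)=-2430, T(7)=9180, T(8)=-34830, T(9)=132030, T(10)=-500580, T(11)=1897830, T(12)=-7195230, T(13)=27279180, T(14)=-103423230, T(15)=392107230, T(16)=-1486591380, T(17)=5636095830, T(18)=-21368061630; answer -21368061630
Stage 2: Y1 = -21368061630; r = 4; total draws C(12,5) = 792; favorable C(8,2)*C(4,3) = 112; P = 14/99; answer 14/99
Stage 3: Y2 = 14/99; threaded value p + q = 113; m = -7; -9*(-7)^2 + 5*(-7)^1 - 4 = (-441) + (-35) + (-4) = -480; answer -480

-480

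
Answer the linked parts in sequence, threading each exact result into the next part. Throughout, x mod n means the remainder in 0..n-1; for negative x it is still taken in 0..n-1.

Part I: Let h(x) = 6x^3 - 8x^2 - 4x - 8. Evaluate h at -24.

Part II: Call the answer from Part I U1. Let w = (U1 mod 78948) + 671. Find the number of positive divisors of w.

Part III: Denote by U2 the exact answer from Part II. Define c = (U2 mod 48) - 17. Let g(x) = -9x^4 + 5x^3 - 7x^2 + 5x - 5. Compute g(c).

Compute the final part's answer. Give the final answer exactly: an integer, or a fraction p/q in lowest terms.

-63311

Part I: 6*(-24)^3 - 8*(-24)^2 - 4*(-24)^1 - 8 = (-82944) + (-4608) + (96) + (-8) = -87464; answer -87464
Part II: U1 = -87464; w = 71103; 71103 = 3 * 137 * 173; number of divisors = (1+1) * (1+1) * (1+1) = 8; answer 8
Part III: U2 = 8; c = -9; -9*(-9)^4 + 5*(-9)^3 - 7*(-9)^2 + 5*(-9)^1 - 5 = (-59049) + (-3645) + (-567) + (-45) + (-5) = -63311; answer -63311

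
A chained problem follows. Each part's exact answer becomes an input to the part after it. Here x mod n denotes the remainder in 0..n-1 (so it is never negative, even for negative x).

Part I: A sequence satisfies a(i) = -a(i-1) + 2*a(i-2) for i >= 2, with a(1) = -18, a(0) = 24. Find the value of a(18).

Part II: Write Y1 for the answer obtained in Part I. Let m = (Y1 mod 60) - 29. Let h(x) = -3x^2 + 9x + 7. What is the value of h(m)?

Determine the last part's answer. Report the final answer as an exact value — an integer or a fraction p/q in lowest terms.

-1787

Part I: a(2) = -1*(-18) + 2*(24) = 66; iterating: a(2)=66, a(3)=-102, a(4)=234, a(5)=-438, a(6)=906, a(7)=-1782, a(8)=3594, a(9)=-7158, a(10)=14346, a(11)=-28662, a(12)=57354, a(13)=-114678, a(14)=229386, a(15)=-458742, a(16)=917514, a(17)=-1834998, a(18)=3670026; answer 3670026
Part II: Y1 = 3670026; m = -23; -3*(-23)^2 + 9*(-23)^1 + 7 = (-1587) + (-207) + (7) = -1787; answer -1787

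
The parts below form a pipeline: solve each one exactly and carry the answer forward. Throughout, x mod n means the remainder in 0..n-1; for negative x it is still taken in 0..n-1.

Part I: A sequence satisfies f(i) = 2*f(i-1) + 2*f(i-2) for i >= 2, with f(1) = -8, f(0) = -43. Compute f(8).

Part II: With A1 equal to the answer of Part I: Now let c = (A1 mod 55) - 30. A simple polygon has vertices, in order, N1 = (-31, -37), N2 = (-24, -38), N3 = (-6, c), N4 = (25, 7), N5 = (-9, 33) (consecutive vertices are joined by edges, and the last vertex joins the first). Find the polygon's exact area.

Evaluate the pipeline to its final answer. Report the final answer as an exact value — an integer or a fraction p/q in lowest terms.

789

Part I: f(2) = 2*(-8) + 2*(-43) = -102; iterating: f(2)=-102, f(3)=-220, f(4)=-644, f(5)=-1728, f(6)=-4744, f(7)=-12944, f(8)=-35376; answer -35376
Part II: A1 = -35376; c = 14; cross terms: (-31*-38 - -24*-37)=290, (-24*14 - -6*-38)=-564, (-6*7 - 25*14)=-392, (25*33 - -9*7)=888, (-9*-37 - -31*33)=1356; twice the area = |1578| = 1578; area = 789; answer 789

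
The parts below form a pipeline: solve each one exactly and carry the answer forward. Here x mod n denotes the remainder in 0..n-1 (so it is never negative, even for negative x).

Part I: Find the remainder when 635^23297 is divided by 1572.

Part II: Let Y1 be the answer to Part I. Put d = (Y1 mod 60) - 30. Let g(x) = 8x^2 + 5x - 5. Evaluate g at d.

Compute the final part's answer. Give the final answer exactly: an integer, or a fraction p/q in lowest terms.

Part I: squarings mod 1572: 635^1=635, 635^2=793, 635^4=49, 635^8=829, 635^16=277, 635^32=1273, 635^64=1369, 635^128=337, 635^256=385, 635^512=457, 635^1024=1345, 635^2048=1225, 635^4096=937, 635^8192=793, 635^16384=49; 635^23297 = 635^1 * 635^256 * 635^512 * 635^2048 * 635^4096 * 635^16384 = 1007 (mod 1572); answer 1007
Part II: Y1 = 1007; d = 17; 8*(17)^2 + 5*(17)^1 - 5 = (2312) + (85) + (-5) = 2392; answer 2392

2392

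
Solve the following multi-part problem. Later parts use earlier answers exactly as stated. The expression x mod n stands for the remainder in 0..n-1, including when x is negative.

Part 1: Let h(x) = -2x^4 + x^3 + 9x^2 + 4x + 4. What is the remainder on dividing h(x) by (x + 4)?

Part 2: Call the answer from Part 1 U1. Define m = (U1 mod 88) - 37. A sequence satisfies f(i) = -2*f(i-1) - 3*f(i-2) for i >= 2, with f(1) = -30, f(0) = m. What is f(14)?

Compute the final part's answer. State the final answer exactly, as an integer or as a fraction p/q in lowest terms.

Part 1: remainder = value at the root: -2*(-4)^4 + 1*(-4)^3 + 9*(-4)^2 + 4*(-4)^1 + 4 = (-512) + (-64) + (144) + (-16) + (4) = -444; answer -444
Part 2: U1 = -444; m = 47; f(2) = -2*(-30) - 3*(47) = -81; iterating: f(2)=-81, f(3)=252, f(4)=-261, f(5)=-234, f(6)=1251, f(7)=-1800, f(8)=-153, f(9)=5706, f(10)=-10953, f(11)=4788, f(12)=23283, f(13)=-60930, f(14)=52011; answer 52011

52011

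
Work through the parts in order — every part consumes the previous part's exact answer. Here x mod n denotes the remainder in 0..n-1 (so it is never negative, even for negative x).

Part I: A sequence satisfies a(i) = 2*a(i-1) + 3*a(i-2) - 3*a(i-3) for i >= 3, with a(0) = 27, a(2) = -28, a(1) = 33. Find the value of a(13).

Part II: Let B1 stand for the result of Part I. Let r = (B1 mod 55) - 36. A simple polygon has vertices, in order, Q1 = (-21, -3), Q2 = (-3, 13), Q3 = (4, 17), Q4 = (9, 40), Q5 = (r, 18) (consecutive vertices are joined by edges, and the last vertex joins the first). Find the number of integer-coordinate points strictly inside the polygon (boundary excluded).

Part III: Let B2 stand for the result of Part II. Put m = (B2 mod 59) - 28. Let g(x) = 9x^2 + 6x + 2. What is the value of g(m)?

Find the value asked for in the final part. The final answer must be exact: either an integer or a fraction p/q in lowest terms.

101

Part I: a(3) = 2*(-28) + 3*(33) - 3*(27) = -38; iterating: a(3)=-38, a(4)=-259, a(5)=-548, a(6)=-1759, a(7)=-4385, a(8)=-12403, a(9)=-32684, a(10)=-89422, a(11)=-239687, a(12)=-649588, a(13)=-1749971; answer -1749971
Part II: B1 = -1749971; r = -17; cross terms: (-21*13 - -3*-3)=-282, (-3*17 - 4*13)=-103, (4*40 - 9*17)=7, (9*18 - -17*40)=842, (-17*-3 - -21*18)=429; twice the area = |893| = 893; area = 893/2; boundary points = 2 + 1 + 1 + 2 + 1 = 7; strictly interior points = area - boundary/2 + 1 = 444; answer 444
Part III: B2 = 444; m = 3; 9*(3)^2 + 6*(3)^1 + 2 = (81) + (18) + (2) = 101; answer 101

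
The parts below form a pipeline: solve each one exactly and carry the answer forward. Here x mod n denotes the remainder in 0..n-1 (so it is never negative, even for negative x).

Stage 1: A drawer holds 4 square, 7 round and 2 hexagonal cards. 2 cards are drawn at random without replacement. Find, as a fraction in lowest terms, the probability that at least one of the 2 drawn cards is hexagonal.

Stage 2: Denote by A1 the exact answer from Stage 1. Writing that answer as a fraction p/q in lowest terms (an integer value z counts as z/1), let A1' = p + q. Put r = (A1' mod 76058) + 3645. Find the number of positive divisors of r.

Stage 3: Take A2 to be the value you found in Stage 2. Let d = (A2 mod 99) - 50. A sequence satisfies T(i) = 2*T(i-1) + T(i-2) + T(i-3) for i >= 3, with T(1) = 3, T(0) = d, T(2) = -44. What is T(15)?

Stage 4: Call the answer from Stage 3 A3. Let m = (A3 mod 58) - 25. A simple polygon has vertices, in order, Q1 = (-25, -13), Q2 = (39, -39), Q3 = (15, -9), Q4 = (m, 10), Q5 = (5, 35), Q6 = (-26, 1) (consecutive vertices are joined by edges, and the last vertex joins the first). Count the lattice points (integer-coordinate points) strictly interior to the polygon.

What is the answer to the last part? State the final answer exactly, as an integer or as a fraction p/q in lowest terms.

Stage 1: total draws C(13,2) = 78; complement C(11,2) = 55; favorable 78 - 55 = 23; P = 23/78; answer 23/78
Stage 2: A1 = 23/78; threaded value p + q = 101; r = 3746; 3746 = 2 * 1873; number of divisors = (1+1) * (1+1) = 4; answer 4
Stage 3: A2 = 4; d = -46; T(3) = 2*(-44) + 1*(3) + 1*(-46) = -131; iterating: T(3)=-131, T(4)=-303, T(5)=-781, T(6)=-1996, T(7)=-5076, T(8)=-12929, T(9)=-32930, T(10)=-83865, T(11)=-213589, T(12)=-543973, T(13)=-1385400, T(14)=-3528362, T(15)=-8986097; answer -8986097
Stage 4: A3 = -8986097; m = -8; cross terms: (-25*-39 - 39*-13)=1482, (39*-9 - 15*-39)=234, (15*10 - -8*-9)=78, (-8*35 - 5*10)=-330, (5*1 - -26*35)=915, (-26*-13 - -25*1)=363; twice the area = |2742| = 2742; area = 1371; boundary points = 2 + 6 + 1 + 1 + 1 + 1 = 12; strictly interior points = area - boundary/2 + 1 = 1366; answer 1366

1366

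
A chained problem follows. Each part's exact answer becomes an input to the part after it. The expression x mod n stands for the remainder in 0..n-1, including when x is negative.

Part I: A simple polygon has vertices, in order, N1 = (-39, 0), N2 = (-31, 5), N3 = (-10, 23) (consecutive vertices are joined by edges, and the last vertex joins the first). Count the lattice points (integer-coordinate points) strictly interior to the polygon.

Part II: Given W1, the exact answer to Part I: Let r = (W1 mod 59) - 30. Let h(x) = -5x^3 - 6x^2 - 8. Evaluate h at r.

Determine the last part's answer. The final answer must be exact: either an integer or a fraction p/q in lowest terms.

7768

Part I: cross terms: (-39*5 - -31*0)=-195, (-31*23 - -10*5)=-663, (-10*0 - -39*23)=897; twice the area = |39| = 39; area = 39/2; boundary points = 1 + 3 + 1 = 5; strictly interior points = area - boundary/2 + 1 = 18; answer 18
Part II: W1 = 18; r = -12; -5*(-12)^3 - 6*(-12)^2 - 8 = (8640) + (-864) + (-8) = 7768; answer 7768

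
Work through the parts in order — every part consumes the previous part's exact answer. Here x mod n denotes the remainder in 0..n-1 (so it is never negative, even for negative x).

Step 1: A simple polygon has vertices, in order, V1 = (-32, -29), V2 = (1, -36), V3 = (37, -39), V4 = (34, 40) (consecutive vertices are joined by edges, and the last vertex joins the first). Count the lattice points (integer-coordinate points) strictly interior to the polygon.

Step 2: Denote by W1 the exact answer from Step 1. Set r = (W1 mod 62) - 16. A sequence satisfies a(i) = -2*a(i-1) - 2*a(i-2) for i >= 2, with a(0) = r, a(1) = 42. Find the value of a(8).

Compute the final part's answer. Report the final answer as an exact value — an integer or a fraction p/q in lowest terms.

640

Step 1: cross terms: (-32*-36 - 1*-29)=1181, (1*-39 - 37*-36)=1293, (37*40 - 34*-39)=2806, (34*-29 - -32*40)=294; twice the area = |5574| = 5574; area = 2787; boundary points = 1 + 3 + 1 + 3 = 8; strictly interior points = area - boundary/2 + 1 = 2784; answer 2784
Step 2: W1 = 2784; r = 40; a(2) = -2*(42) - 2*(40) = -164; iterating: a(2)=-164, a(3)=244, a(4)=-160, a(5)=-168, a(6)=656, a(7)=-976, a(8)=640; answer 640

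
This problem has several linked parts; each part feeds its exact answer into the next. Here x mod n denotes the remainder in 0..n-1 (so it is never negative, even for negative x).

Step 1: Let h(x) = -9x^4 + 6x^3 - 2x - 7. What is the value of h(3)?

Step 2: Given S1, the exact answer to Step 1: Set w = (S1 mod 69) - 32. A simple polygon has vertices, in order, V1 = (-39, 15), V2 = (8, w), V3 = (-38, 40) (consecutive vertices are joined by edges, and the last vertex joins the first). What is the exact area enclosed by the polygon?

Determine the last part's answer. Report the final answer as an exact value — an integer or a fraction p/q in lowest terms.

1181/2

Step 1: -9*(3)^4 + 6*(3)^3 - 2*(3)^1 - 7 = (-729) + (162) + (-6) + (-7) = -580; answer -580
Step 2: S1 = -580; w = 9; cross terms: (-39*9 - 8*15)=-471, (8*40 - -38*9)=662, (-38*15 - -39*40)=990; twice the area = |1181| = 1181; area = 1181/2; answer 1181/2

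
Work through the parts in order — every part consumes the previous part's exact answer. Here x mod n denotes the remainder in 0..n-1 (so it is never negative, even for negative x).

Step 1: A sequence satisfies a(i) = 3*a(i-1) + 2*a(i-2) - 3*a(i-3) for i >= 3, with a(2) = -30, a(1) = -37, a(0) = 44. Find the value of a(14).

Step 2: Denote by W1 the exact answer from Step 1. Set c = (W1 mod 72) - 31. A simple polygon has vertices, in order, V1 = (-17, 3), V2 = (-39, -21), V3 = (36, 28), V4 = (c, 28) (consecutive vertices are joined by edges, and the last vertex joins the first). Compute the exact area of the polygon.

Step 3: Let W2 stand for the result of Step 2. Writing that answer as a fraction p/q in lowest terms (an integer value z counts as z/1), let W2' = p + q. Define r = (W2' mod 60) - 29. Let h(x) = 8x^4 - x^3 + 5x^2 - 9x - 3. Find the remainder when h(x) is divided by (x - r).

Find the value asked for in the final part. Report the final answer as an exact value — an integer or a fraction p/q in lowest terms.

Step 1: a(3) = 3*(-30) + 2*(-37) - 3*(44) = -296; iterating: a(3)=-296, a(4)=-837, a(5)=-3013, a(6)=-9825, a(7)=-32990, a(8)=-109581, a(9)=-365248, a(10)=-1215936, a(11)=-4049561, a(12)=-13484811, a(13)=-44905747, a(14)=-149538180; answer -149538180
Step 2: W1 = -149538180; c = 29; cross terms: (-17*-21 - -39*3)=474, (-39*28 - 36*-21)=-336, (36*28 - 29*28)=196, (29*3 - -17*28)=563; twice the area = |897| = 897; area = 897/2; answer 897/2
Step 3: W2 = 897/2; threaded value p + q = 899; r = 30; remainder = value at the root: 8*(30)^4 - 1*(30)^3 + 5*(30)^2 - 9*(30)^1 - 3 = (6480000) + (-27000) + (4500) + (-270) + (-3) = 6457227; answer 6457227

6457227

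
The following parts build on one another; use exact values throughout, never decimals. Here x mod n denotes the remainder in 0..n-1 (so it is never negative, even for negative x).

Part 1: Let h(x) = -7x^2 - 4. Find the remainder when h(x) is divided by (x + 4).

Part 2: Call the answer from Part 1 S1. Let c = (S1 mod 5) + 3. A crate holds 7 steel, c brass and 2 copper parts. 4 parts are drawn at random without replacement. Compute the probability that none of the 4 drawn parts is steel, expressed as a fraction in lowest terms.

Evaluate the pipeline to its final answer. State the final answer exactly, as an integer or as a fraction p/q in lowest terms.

9/130

Part 1: remainder = value at the root: -7*(-4)^2 - 4 = (-112) + (-4) = -116; answer -116
Part 2: S1 = -116; c = 7; total draws C(16,4) = 1820; favorable C(9,4) = 126; P = 9/130; answer 9/130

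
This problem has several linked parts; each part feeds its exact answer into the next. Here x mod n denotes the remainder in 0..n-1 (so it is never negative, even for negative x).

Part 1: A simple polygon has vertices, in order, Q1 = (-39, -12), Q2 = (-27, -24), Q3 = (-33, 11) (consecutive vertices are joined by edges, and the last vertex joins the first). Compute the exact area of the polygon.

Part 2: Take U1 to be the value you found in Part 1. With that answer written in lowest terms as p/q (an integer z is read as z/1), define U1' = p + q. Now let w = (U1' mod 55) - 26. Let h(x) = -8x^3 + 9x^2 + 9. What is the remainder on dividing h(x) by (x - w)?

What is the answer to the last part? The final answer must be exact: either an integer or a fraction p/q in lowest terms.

Part 1: cross terms: (-39*-24 - -27*-12)=612, (-27*11 - -33*-24)=-1089, (-33*-12 - -39*11)=825; twice the area = |348| = 348; area = 174; answer 174
Part 2: U1 = 174; threaded value p + q = 175; w = -16; remainder = value at the root: -8*(-16)^3 + 9*(-16)^2 + 9 = (32768) + (2304) + (9) = 35081; answer 35081

35081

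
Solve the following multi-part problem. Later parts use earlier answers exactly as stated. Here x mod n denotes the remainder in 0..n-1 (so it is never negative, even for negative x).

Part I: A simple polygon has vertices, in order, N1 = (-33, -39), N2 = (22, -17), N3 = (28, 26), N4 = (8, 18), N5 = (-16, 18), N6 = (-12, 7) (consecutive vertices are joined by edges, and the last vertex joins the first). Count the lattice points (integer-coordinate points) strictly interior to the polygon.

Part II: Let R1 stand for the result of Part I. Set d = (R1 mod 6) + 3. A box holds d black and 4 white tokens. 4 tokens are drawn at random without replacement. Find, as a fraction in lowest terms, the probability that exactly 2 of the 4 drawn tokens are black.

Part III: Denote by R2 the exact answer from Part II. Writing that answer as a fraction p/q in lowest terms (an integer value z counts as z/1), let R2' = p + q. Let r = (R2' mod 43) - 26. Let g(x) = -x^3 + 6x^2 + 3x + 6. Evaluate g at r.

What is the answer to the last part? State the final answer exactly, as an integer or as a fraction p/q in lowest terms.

10346

Part I: cross terms: (-33*-17 - 22*-39)=1419, (22*26 - 28*-17)=1048, (28*18 - 8*26)=296, (8*18 - -16*18)=432, (-16*7 - -12*18)=104, (-12*-39 - -33*7)=699; twice the area = |3998| = 3998; area = 1999; boundary points = 11 + 1 + 4 + 24 + 1 + 1 = 42; strictly interior points = area - boundary/2 + 1 = 1979; answer 1979
Part II: R1 = 1979; d = 8; total draws C(12,4) = 495; favorable C(8,2)*C(4,2) = 168; P = 56/165; answer 56/165
Part III: R2 = 56/165; threaded value p + q = 221; r = -20; -1*(-20)^3 + 6*(-20)^2 + 3*(-20)^1 + 6 = (8000) + (2400) + (-60) + (6) = 10346; answer 10346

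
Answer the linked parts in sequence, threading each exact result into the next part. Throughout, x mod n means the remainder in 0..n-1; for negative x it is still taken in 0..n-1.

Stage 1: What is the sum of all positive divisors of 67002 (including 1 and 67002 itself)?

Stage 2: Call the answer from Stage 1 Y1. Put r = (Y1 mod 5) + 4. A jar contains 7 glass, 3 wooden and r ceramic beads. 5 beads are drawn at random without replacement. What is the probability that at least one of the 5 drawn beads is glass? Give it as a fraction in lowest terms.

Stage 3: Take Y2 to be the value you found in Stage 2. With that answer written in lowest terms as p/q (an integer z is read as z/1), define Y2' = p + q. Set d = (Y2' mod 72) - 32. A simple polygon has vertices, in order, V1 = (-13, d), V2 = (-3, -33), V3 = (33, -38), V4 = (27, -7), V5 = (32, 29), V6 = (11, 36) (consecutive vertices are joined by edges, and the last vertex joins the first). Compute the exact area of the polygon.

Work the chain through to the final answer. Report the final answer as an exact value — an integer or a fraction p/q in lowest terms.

Stage 1: 67002 = 2 * 3 * 13 * 859; sigma = (1 + 2) * (1 + 3) * (1 + 13) * (1 + 859) = 3 * 4 * 14 * 860 = 144480; answer 144480
Stage 2: Y1 = 144480; r = 4; total draws C(14,5) = 2002; complement C(7,5) = 21; favorable 2002 - 21 = 1981; P = 283/286; answer 283/286
Stage 3: Y2 = 283/286; threaded value p + q = 569; d = 33; cross terms: (-13*-33 - -3*33)=528, (-3*-38 - 33*-33)=1203, (33*-7 - 27*-38)=795, (27*29 - 32*-7)=1007, (32*36 - 11*29)=833, (11*33 - -13*36)=831; twice the area = |5197| = 5197; area = 5197/2; answer 5197/2

5197/2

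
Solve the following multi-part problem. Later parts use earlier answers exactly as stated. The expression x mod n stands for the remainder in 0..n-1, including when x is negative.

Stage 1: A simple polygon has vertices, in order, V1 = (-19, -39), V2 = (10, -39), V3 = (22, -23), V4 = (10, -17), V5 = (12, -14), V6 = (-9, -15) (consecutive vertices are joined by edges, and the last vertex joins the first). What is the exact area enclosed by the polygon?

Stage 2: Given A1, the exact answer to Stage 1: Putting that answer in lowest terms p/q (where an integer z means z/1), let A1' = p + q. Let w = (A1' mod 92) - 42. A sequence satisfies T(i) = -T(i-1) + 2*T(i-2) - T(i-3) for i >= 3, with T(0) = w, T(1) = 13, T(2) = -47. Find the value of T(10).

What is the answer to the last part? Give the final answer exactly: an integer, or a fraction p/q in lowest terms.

Stage 1: cross terms: (-19*-39 - 10*-39)=1131, (10*-23 - 22*-39)=628, (22*-17 - 10*-23)=-144, (10*-14 - 12*-17)=64, (12*-15 - -9*-14)=-306, (-9*-39 - -19*-15)=66; twice the area = |1439| = 1439; area = 1439/2; answer 1439/2
Stage 2: A1 = 1439/2; threaded value p + q = 1441; w = 19; T(3) = -1*(-47) + 2*(13) - 1*(19) = 54; iterating: T(3)=54, T(4)=-161, T(5)=316, T(6)=-692, T(7)=1485, T(8)=-3185, T(9)=6847, T(10)=-14702; answer -14702

-14702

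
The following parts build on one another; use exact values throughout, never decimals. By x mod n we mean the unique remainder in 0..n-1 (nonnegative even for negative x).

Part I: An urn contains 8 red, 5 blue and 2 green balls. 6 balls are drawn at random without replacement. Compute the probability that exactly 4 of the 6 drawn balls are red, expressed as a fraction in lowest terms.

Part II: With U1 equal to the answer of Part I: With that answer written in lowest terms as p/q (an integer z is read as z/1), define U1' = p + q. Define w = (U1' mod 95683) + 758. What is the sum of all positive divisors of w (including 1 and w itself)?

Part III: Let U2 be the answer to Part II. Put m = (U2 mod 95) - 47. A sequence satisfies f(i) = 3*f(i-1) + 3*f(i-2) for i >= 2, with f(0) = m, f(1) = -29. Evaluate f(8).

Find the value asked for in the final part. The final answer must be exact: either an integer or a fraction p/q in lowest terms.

Part I: total draws C(15,6) = 5005; favorable C(8,4)*C(7,2) = 1470; P = 42/143; answer 42/143
Part II: U1 = 42/143; threaded value p + q = 185; w = 943; 943 = 23 * 41; sigma = (1 + 23) * (1 + 41) = 24 * 42 = 1008; answer 1008
Part III: U2 = 1008; m = 11; f(2) = 3*(-29) + 3*(11) = -54; iterating: f(2)=-54, f(3)=-249, f(4)=-909, f(5)=-3474, f(6)=-13149, f(7)=-49869, f(8)=-189054; answer -189054

-189054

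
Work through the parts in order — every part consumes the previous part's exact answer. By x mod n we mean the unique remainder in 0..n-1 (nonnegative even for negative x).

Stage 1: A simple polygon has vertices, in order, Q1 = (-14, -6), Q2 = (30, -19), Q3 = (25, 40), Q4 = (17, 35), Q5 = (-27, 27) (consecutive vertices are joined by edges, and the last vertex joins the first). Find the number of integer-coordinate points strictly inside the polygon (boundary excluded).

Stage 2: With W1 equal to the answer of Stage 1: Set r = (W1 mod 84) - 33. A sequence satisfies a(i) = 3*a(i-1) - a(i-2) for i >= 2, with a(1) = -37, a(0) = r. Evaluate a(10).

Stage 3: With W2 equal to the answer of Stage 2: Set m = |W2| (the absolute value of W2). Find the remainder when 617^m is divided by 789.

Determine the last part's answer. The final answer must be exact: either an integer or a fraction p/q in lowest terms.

383

Stage 1: cross terms: (-14*-19 - 30*-6)=446, (30*40 - 25*-19)=1675, (25*35 - 17*40)=195, (17*27 - -27*35)=1404, (-27*-6 - -14*27)=540; twice the area = |4260| = 4260; area = 2130; boundary points = 1 + 1 + 1 + 4 + 1 = 8; strictly interior points = area - boundary/2 + 1 = 2127; answer 2127
Stage 2: W1 = 2127; r = -6; a(2) = 3*(-37) - 1*(-6) = -105; iterating: a(2)=-105, a(3)=-278, a(4)=-729, a(5)=-1909, a(6)=-4998, a(7)=-13085, a(8)=-34257, a(9)=-89686, a(10)=-234801; answer -234801
Stage 3: W2 = -234801; m = 234801; squarings mod 789: 617^1=617, 617^2=391, 617^4=604, 617^8=298, 617^16=436, 617^32=736, 617^64=442, 617^128=481, 617^256=184, 617^512=718, 617^1024=307, 617^2048=358, 617^4096=346, 617^8192=577, 617^16384=760, 617^32768=52, 617^65536=337, 617^131072=742; 617^234801 = 617^1 * 617^16 * 617^32 * 617^256 * 617^1024 * 617^4096 * 617^32768 * 617^65536 * 617^131072 = 383 (mod 789); answer 383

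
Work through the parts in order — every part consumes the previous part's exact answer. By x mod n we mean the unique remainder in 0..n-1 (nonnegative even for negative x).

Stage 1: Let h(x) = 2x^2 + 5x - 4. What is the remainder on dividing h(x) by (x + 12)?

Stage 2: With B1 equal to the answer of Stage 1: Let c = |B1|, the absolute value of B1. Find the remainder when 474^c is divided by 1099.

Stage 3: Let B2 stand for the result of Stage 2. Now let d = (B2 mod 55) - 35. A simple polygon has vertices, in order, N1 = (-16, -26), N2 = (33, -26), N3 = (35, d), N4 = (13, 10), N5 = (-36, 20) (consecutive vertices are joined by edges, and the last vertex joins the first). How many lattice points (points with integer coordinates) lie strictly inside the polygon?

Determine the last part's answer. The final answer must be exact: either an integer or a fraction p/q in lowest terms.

1958

Stage 1: remainder = value at the root: 2*(-12)^2 + 5*(-12)^1 - 4 = (288) + (-60) + (-4) = 224; answer 224
Stage 2: B1 = 224; c = 224; squarings mod 1099: 474^1=474, 474^2=480, 474^4=709, 474^8=438, 474^16=618, 474^32=571, 474^64=737, 474^128=263; 474^224 = 474^32 * 474^64 * 474^128 = 508 (mod 1099); answer 508
Stage 3: B2 = 508; d = -22; cross terms: (-16*-26 - 33*-26)=1274, (33*-22 - 35*-26)=184, (35*10 - 13*-22)=636, (13*20 - -36*10)=620, (-36*-26 - -16*20)=1256; twice the area = |3970| = 3970; area = 1985; boundary points = 49 + 2 + 2 + 1 + 2 = 56; strictly interior points = area - boundary/2 + 1 = 1958; answer 1958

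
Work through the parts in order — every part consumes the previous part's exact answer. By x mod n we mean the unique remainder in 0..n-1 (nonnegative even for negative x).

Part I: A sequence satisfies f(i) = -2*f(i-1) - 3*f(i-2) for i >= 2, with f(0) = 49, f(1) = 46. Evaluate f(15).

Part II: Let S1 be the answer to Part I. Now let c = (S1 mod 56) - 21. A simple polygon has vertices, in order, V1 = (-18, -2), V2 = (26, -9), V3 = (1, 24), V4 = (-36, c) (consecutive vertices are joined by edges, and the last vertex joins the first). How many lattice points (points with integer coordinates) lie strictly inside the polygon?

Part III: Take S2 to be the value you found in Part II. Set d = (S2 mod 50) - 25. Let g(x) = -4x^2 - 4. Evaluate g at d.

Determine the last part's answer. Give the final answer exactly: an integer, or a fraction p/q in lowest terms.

-1160

Part I: f(2) = -2*(46) - 3*(49) = -239; iterating: f(2)=-239, f(3)=340, f(4)=37, f(5)=-1094, f(6)=2077, f(7)=-872, f(8)=-4487, f(9)=11590, f(10)=-9719, f(11)=-15332, f(12)=59821, f(13)=-73646, f(14)=-32171, f(15)=285280; answer 285280
Part II: S1 = 285280; c = -5; cross terms: (-18*-9 - 26*-2)=214, (26*24 - 1*-9)=633, (1*-5 - -36*24)=859, (-36*-2 - -18*-5)=-18; twice the area = |1688| = 1688; area = 844; boundary points = 1 + 1 + 1 + 3 = 6; strictly interior points = area - boundary/2 + 1 = 842; answer 842
Part III: S2 = 842; d = 17; -4*(17)^2 - 4 = (-1156) + (-4) = -1160; answer -1160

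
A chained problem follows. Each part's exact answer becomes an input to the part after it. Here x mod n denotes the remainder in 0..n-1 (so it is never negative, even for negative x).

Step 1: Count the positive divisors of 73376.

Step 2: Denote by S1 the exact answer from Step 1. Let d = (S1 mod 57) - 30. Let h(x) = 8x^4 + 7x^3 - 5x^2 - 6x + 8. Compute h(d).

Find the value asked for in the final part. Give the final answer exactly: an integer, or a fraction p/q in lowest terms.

Step 1: 73376 = 2^5 * 2293; number of divisors = (5+1) * (1+1) = 12; answer 12
Step 2: S1 = 12; d = -18; 8*(-18)^4 + 7*(-18)^3 - 5*(-18)^2 - 6*(-18)^1 + 8 = (839808) + (-40824) + (-1620) + (108) + (8) = 797480; answer 797480

797480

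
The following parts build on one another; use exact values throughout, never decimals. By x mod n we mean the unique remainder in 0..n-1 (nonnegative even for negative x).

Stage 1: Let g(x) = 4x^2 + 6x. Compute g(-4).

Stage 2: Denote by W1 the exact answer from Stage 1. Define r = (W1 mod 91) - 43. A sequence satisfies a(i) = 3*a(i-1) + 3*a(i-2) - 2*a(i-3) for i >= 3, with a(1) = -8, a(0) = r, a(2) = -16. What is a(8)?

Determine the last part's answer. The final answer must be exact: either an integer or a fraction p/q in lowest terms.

Stage 1: 4*(-4)^2 + 6*(-4)^1 = (64) + (-24) = 40; answer 40
Stage 2: W1 = 40; r = -3; a(3) = 3*(-16) + 3*(-8) - 2*(-3) = -66; iterating: a(3)=-66, a(4)=-230, a(5)=-856, a(6)=-3126, a(7)=-11486, a(8)=-42124; answer -42124

-42124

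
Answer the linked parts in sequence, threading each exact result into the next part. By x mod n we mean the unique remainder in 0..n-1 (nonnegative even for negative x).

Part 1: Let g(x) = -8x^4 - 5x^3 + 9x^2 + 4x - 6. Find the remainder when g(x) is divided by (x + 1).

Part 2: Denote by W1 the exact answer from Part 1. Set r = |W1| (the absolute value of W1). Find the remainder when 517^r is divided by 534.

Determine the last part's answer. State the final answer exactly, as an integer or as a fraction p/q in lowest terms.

217

Part 1: remainder = value at the root: -8*(-1)^4 - 5*(-1)^3 + 9*(-1)^2 + 4*(-1)^1 - 6 = (-8) + (5) + (9) + (-4) + (-6) = -4; answer -4
Part 2: W1 = -4; r = 4; squarings mod 534: 517^1=517, 517^2=289, 517^4=217; 517^4 = 517^4 = 217 (mod 534); answer 217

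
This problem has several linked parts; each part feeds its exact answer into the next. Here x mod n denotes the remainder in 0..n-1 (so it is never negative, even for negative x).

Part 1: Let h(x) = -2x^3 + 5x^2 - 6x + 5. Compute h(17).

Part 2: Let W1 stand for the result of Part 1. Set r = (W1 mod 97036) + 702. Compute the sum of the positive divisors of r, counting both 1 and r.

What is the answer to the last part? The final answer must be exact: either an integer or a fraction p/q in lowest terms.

187488

Part 1: -2*(17)^3 + 5*(17)^2 - 6*(17)^1 + 5 = (-9826) + (1445) + (-102) + (5) = -8478; answer -8478
Part 2: W1 = -8478; r = 89260; 89260 = 2^2 * 5 * 4463; sigma = (1 + 2 + 4) * (1 + 5) * (1 + 4463) = 7 * 6 * 4464 = 187488; answer 187488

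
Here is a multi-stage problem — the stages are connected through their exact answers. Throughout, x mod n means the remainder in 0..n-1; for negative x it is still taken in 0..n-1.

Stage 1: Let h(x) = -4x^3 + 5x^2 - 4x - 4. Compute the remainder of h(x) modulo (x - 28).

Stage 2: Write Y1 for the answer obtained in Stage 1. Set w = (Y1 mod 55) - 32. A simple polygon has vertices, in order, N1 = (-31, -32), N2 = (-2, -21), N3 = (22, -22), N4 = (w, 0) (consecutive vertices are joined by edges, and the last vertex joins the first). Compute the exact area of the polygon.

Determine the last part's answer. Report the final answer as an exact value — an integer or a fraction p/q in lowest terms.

1053/2

Stage 1: remainder = value at the root: -4*(28)^3 + 5*(28)^2 - 4*(28)^1 - 4 = (-87808) + (3920) + (-112) + (-4) = -84004; answer -84004
Stage 2: Y1 = -84004; w = 4; cross terms: (-31*-21 - -2*-32)=587, (-2*-22 - 22*-21)=506, (22*0 - 4*-22)=88, (4*-32 - -31*0)=-128; twice the area = |1053| = 1053; area = 1053/2; answer 1053/2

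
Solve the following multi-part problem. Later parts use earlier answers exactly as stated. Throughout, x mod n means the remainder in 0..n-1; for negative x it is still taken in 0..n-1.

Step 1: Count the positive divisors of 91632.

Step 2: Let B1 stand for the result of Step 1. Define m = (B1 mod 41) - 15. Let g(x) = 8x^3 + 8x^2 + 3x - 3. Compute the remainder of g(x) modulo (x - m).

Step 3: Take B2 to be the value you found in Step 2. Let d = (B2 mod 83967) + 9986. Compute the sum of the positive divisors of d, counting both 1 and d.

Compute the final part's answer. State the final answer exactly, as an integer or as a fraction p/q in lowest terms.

Step 1: 91632 = 2^4 * 3 * 23 * 83; number of divisors = (4+1) * (1+1) * (1+1) * (1+1) = 40; answer 40
Step 2: B1 = 40; m = 25; remainder = value at the root: 8*(25)^3 + 8*(25)^2 + 3*(25)^1 - 3 = (125000) + (5000) + (75) + (-3) = 130072; answer 130072
Step 3: B2 = 130072; d = 56091; 56091 = 3 * 7 * 2671; sigma = (1 + 3) * (1 + 7) * (1 + 2671) = 4 * 8 * 2672 = 85504; answer 85504

85504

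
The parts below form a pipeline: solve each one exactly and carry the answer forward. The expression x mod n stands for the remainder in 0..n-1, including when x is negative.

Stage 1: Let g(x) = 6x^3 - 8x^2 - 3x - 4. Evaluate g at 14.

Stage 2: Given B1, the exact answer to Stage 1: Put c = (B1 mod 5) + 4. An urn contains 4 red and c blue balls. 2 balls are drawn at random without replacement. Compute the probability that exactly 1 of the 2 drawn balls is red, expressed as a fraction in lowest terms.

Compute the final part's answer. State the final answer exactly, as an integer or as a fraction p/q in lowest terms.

Stage 1: 6*(14)^3 - 8*(14)^2 - 3*(14)^1 - 4 = (16464) + (-1568) + (-42) + (-4) = 14850; answer 14850
Stage 2: B1 = 14850; c = 4; total draws C(8,2) = 28; favorable C(4,1)*C(4,1) = 16; P = 4/7; answer 4/7

4/7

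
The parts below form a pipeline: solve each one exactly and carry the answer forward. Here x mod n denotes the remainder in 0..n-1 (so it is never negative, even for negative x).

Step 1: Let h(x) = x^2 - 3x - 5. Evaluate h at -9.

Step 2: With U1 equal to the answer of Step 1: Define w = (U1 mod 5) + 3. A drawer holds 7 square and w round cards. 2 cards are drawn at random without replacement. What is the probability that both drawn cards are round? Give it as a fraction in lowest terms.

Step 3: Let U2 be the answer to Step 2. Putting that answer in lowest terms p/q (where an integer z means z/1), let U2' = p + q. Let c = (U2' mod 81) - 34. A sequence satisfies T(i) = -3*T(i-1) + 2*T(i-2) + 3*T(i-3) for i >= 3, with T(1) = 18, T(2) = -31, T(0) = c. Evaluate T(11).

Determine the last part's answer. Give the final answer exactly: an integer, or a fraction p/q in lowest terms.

Step 1: 1*(-9)^2 - 3*(-9)^1 - 5 = (81) + (27) + (-5) = 103; answer 103
Step 2: U1 = 103; w = 6; total draws C(13,2) = 78; favorable C(6,2) = 15; P = 5/26; answer 5/26
Step 3: U2 = 5/26; threaded value p + q = 31; c = -3; T(3) = -3*(-31) + 2*(18) + 3*(-3) = 120; iterating: T(3)=120, T(4)=-368, T(5)=1251, T(6)=-4129, T(7)=13785, T(8)=-45860, T(9)=152763, T(10)=-508654, T(11)=1693908; answer 1693908

1693908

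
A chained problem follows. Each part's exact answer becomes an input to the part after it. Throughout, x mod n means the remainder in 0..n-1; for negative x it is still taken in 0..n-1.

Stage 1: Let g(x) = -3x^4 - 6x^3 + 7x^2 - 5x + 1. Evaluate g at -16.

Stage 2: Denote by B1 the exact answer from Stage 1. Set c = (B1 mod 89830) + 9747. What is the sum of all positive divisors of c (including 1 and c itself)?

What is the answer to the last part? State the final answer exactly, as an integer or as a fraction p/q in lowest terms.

Stage 1: -3*(-16)^4 - 6*(-16)^3 + 7*(-16)^2 - 5*(-16)^1 + 1 = (-196608) + (24576) + (1792) + (80) + (1) = -170159; answer -170159
Stage 2: B1 = -170159; c = 19248; 19248 = 2^4 * 3 * 401; sigma = (1 + 2 + 4 + 8 + 16) * (1 + 3) * (1 + 401) = 31 * 4 * 402 = 49848; answer 49848

49848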